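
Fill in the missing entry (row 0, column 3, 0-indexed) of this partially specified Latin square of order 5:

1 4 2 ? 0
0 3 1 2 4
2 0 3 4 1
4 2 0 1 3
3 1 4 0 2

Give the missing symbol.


Row 0 contains symbols [0, 1, 2, 4] — missing [3].
Column 3 contains symbols [0, 1, 2, 4] — missing [3].
The missing symbol must appear in both missing sets; intersection = [3].
Therefore the hidden value is 3.

Missing value = 3.


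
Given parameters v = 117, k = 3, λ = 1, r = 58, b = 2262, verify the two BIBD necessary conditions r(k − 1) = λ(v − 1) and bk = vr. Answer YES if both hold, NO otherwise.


Condition (i): r(k − 1) = 58·2 = 116; λ(v − 1) = 1·116 = 116. Match? YES.
Condition (ii): bk = 2262·3 = 6786; vr = 117·58 = 6786. Match? YES.
Both conditions hold? YES.

YES


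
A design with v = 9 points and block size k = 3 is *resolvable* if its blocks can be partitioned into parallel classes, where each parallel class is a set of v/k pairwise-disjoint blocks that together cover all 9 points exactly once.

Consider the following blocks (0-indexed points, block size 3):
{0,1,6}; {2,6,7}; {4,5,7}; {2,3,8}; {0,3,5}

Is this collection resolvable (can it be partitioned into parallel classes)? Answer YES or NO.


v = 9, block size k = 3, number of blocks = 5.
For resolvability, blocks must partition into parallel classes of size v/k = 3.
Total blocks must therefore be a multiple of 3: 5 = 3·1 + 2 ⇒ not divisible ✗.
Resolvable? NO.

NO


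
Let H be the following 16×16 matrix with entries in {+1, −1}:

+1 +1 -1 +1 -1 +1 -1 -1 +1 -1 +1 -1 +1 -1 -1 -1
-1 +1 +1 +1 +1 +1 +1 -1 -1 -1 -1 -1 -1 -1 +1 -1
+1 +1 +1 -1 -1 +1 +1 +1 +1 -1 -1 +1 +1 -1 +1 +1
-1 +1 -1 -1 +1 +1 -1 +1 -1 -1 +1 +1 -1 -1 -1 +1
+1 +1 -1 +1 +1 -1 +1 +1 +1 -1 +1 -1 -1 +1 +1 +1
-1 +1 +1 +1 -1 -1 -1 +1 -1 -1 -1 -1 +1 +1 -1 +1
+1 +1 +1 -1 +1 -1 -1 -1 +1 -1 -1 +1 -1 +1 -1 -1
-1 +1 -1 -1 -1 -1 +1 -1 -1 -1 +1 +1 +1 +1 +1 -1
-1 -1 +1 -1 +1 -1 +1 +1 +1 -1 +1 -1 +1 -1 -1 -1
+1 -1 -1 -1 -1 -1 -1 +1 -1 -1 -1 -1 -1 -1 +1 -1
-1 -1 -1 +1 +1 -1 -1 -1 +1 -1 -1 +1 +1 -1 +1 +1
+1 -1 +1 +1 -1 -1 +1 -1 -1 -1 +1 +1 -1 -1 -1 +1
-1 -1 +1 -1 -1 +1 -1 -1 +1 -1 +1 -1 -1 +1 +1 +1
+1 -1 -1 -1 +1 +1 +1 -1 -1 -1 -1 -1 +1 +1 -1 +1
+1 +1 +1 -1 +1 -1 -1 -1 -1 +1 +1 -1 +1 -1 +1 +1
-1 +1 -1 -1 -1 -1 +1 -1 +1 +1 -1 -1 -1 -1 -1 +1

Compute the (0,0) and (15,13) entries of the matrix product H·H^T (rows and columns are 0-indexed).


Row 0 of H: [1, 1, -1, 1, -1, 1, -1, -1, 1, -1, 1, -1, 1, -1, -1, -1].
Row 13 of H: [1, -1, -1, -1, 1, 1, 1, -1, -1, -1, -1, -1, 1, 1, -1, 1].
Row 15 of H: [-1, 1, -1, -1, -1, -1, 1, -1, 1, 1, -1, -1, -1, -1, -1, 1].
(H·H^T)[0][0] = Σ_j H[0][j]·H[0][j] = (1)² + (1)² + (-1)² + (1)² + (-1)² + (1)² + (-1)² + (-1)² + (1)² + (-1)² + (1)² + (-1)² + (1)² + (-1)² + (-1)² + (-1)² = 1 + 1 + 1 + 1 + 1 + 1 + 1 + 1 + 1 + 1 + 1 + 1 + 1 + 1 + 1 + 1 = 16.
(H·H^T)[15][13] = Σ_j H[15][j]·H[13][j] = (-1)·(1) + (1)·(-1) + (-1)·(-1) + (-1)·(-1) + (-1)·(1) + (-1)·(1) + (1)·(1) + (-1)·(-1) + (1)·(-1) + (1)·(-1) + (-1)·(-1) + (-1)·(-1) + (-1)·(1) + (-1)·(1) + (-1)·(-1) + (1)·(1) = -1 + -1 + 1 + 1 + -1 + -1 + 1 + 1 + -1 + -1 + 1 + 1 + -1 + -1 + 1 + 1 = 0.
So rows 15 and 13 are orthogonal; the diagonal entry equals n = 16.

(0,0) entry = 16; (15,13) entry = 0.


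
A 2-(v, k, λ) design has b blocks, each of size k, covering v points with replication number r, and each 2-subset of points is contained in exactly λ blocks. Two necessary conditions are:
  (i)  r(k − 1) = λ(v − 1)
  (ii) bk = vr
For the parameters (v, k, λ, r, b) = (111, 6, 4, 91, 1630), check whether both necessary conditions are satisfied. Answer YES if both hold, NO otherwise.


Condition (i): r(k − 1) = 91·5 = 455; λ(v − 1) = 4·110 = 440. Match? NO.
Condition (ii): bk = 1630·6 = 9780; vr = 111·91 = 10101. Match? NO.
Both conditions hold? NO.

NO


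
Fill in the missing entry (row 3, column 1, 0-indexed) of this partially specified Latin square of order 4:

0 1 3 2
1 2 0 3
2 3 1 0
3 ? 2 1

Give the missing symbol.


Row 3 contains symbols [1, 2, 3] — missing [0].
Column 1 contains symbols [1, 2, 3] — missing [0].
The missing symbol must appear in both missing sets; intersection = [0].
Therefore the hidden value is 0.

Missing value = 0.


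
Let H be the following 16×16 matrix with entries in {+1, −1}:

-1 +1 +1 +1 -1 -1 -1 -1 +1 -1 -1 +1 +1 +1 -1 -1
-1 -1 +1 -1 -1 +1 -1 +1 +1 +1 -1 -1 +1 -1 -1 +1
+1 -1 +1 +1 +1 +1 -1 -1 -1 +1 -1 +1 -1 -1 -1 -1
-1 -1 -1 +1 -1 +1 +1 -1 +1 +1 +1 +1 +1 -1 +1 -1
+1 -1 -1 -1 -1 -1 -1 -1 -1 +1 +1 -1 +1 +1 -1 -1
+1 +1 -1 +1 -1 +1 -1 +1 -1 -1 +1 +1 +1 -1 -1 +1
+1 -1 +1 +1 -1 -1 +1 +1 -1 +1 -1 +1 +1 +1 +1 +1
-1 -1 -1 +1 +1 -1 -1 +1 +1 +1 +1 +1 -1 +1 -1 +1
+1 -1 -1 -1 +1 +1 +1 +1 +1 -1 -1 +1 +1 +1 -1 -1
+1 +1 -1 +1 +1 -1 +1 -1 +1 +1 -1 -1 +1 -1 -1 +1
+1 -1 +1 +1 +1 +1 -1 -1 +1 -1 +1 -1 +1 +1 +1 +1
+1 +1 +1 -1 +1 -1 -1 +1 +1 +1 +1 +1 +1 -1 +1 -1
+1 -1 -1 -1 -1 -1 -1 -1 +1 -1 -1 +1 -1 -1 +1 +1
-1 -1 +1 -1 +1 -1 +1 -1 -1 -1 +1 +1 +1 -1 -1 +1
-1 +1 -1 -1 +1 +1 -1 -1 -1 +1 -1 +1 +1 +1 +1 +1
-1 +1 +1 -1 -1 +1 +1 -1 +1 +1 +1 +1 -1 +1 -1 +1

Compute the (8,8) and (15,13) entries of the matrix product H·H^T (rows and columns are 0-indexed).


Row 8 of H: [1, -1, -1, -1, 1, 1, 1, 1, 1, -1, -1, 1, 1, 1, -1, -1].
Row 13 of H: [-1, -1, 1, -1, 1, -1, 1, -1, -1, -1, 1, 1, 1, -1, -1, 1].
Row 15 of H: [-1, 1, 1, -1, -1, 1, 1, -1, 1, 1, 1, 1, -1, 1, -1, 1].
(H·H^T)[8][8] = Σ_j H[8][j]·H[8][j] = (1)² + (-1)² + (-1)² + (-1)² + (1)² + (1)² + (1)² + (1)² + (1)² + (-1)² + (-1)² + (1)² + (1)² + (1)² + (-1)² + (-1)² = 1 + 1 + 1 + 1 + 1 + 1 + 1 + 1 + 1 + 1 + 1 + 1 + 1 + 1 + 1 + 1 = 16.
(H·H^T)[15][13] = Σ_j H[15][j]·H[13][j] = (-1)·(-1) + (1)·(-1) + (1)·(1) + (-1)·(-1) + (-1)·(1) + (1)·(-1) + (1)·(1) + (-1)·(-1) + (1)·(-1) + (1)·(-1) + (1)·(1) + (1)·(1) + (-1)·(1) + (1)·(-1) + (-1)·(-1) + (1)·(1) = 1 + -1 + 1 + 1 + -1 + -1 + 1 + 1 + -1 + -1 + 1 + 1 + -1 + -1 + 1 + 1 = 2.
Rows 15 and 13 are not orthogonal (dot product = 2 ≠ 0), so H is not a Hadamard matrix.

(8,8) entry = 16; (15,13) entry = 2.


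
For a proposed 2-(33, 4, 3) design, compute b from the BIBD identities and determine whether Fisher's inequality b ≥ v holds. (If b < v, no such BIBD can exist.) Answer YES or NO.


b = λv(v − 1)/(k(k − 1)) = 3·33·32/(4·3) = 3168/12 = 264.
Compare with v = 33: b ≥ v, so Fisher's inequality holds.

YES


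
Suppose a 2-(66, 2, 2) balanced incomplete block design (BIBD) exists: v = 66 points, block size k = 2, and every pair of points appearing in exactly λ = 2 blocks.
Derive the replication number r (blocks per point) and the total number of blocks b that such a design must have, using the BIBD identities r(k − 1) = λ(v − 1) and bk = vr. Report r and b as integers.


Any 2-(v, k, λ) BIBD satisfies two necessary conditions:
  (i)  Each point sits in r blocks, and counting incidences through any fixed point gives r(k − 1) = λ(v − 1), so r = λ(v − 1)/(k − 1).
  (ii) Total incidences bk = vr, so b = vr/k.
Step 1: r = λ(v − 1)/(k − 1) = 2·(66 − 1)/(2 − 1) = 2·65/1 = 130/1 = 130.
Step 2: b = vr/k = 66·130/2 = 8580/2 = 4290.
Check integrality: r = 130 ∈ Z ✓, b = 4290 ∈ Z ✓.
(These identities are necessary conditions: they determine r and b for any design with these parameters, but do not by themselves prove that one exists.)

r = 130, b = 4290.


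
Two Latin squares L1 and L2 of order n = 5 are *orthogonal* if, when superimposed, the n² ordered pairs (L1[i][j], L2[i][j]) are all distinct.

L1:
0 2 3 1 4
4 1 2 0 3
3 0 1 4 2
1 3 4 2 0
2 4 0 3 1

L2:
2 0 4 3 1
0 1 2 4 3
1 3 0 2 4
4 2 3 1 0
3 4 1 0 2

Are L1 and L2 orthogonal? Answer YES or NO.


Form the n² = 25 superimposed pairs (L1[i][j], L2[i][j]), row by row (rows and columns indexed from 0):
row 0: (0,2) (2,0) (3,4) (1,3) (4,1)
row 1: (4,0) (1,1) (2,2) (0,4) (3,3)
row 2: (3,1) (0,3) (1,0) (4,2) (2,4)
row 3: (1,4) (3,2) (4,3) (2,1) (0,0)
row 4: (2,3) (4,4) (0,1) (3,0) (1,2)
Orthogonality requires all 25 pairs distinct.
Check by first coordinate: for each symbol s of L1, list the L2 entries in the n cells where L1 = s; they must all differ.
  L1 = 0: L2 entries (in reading order) 2, 4, 3, 0, 1 — all 5 distinct ✓
  L1 = 1: L2 entries (in reading order) 3, 1, 0, 4, 2 — all 5 distinct ✓
  L1 = 2: L2 entries (in reading order) 0, 2, 4, 1, 3 — all 5 distinct ✓
  L1 = 3: L2 entries (in reading order) 4, 3, 1, 2, 0 — all 5 distinct ✓
  L1 = 4: L2 entries (in reading order) 1, 0, 2, 3, 4 — all 5 distinct ✓
Every symbol of L1 meets every symbol of L2 exactly once, so all 25 pairs are distinct (25 of 25).
Conclusion: YES.

YES


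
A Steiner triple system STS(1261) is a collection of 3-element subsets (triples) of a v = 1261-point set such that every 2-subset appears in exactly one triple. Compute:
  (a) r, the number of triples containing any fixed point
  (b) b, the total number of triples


An STS(v) is a 2-(v, 3, 1) BIBD: block size k = 3, λ = 1.
Replication: r(k − 1) = λ(v − 1) ⇒ r·2 = 1261 − 1 = 1260 ⇒ r = 630.
Block count: b = v(v − 1)/6 = 1261·1260/6 = 1588860/6 = 264810.

r = 630, b = 264810.


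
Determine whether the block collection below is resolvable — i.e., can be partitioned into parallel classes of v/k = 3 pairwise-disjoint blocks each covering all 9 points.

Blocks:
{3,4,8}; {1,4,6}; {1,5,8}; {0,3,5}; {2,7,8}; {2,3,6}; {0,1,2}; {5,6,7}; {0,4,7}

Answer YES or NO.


v = 9, block size k = 3, number of blocks = 9.
For resolvability, blocks must partition into parallel classes of size v/k = 3.
Total blocks must therefore be a multiple of 3: 9 = 3·3 + 0 ⇒ divisible ✓.
Greedy packing gives 3 candidate class(es). Each should be a full parallel class (size 3, covers all 9 points).
  Class 1 (3 blocks): {3,4,8}; {0,1,2}; {5,6,7}. Points covered: [0, 1, 2, 3, 4, 5, 6, 7, 8].
  Class 2 (3 blocks): {1,4,6}; {0,3,5}; {2,7,8}. Points covered: [0, 1, 2, 3, 4, 5, 6, 7, 8].
  Class 3 (3 blocks): {1,5,8}; {2,3,6}; {0,4,7}. Points covered: [0, 1, 2, 3, 4, 5, 6, 7, 8].
All classes full (size 3)? YES. All classes cover every point? YES.
Resolvable? YES.

YES


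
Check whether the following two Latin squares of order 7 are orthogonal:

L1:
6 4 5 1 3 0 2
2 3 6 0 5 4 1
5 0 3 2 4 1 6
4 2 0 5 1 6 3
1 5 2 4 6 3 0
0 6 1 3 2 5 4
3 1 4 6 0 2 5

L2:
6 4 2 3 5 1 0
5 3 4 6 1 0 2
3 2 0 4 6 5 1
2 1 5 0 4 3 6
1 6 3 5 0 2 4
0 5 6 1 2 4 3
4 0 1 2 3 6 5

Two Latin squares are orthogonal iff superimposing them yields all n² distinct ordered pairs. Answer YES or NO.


Form the n² = 49 superimposed pairs (L1[i][j], L2[i][j]), row by row (rows and columns indexed from 0):
row 0: (6,6) (4,4) (5,2) (1,3) (3,5) (0,1) (2,0)
row 1: (2,5) (3,3) (6,4) (0,6) (5,1) (4,0) (1,2)
row 2: (5,3) (0,2) (3,0) (2,4) (4,6) (1,5) (6,1)
row 3: (4,2) (2,1) (0,5) (5,0) (1,4) (6,3) (3,6)
row 4: (1,1) (5,6) (2,3) (4,5) (6,0) (3,2) (0,4)
row 5: (0,0) (6,5) (1,6) (3,1) (2,2) (5,4) (4,3)
row 6: (3,4) (1,0) (4,1) (6,2) (0,3) (2,6) (5,5)
Orthogonality requires all 49 pairs distinct.
Check by first coordinate: for each symbol s of L1, list the L2 entries in the n cells where L1 = s; they must all differ.
  L1 = 0: L2 entries (in reading order) 1, 6, 2, 5, 4, 0, 3 — all 7 distinct ✓
  L1 = 1: L2 entries (in reading order) 3, 2, 5, 4, 1, 6, 0 — all 7 distinct ✓
  L1 = 2: L2 entries (in reading order) 0, 5, 4, 1, 3, 2, 6 — all 7 distinct ✓
  L1 = 3: L2 entries (in reading order) 5, 3, 0, 6, 2, 1, 4 — all 7 distinct ✓
  L1 = 4: L2 entries (in reading order) 4, 0, 6, 2, 5, 3, 1 — all 7 distinct ✓
  L1 = 5: L2 entries (in reading order) 2, 1, 3, 0, 6, 4, 5 — all 7 distinct ✓
  L1 = 6: L2 entries (in reading order) 6, 4, 1, 3, 0, 5, 2 — all 7 distinct ✓
Every symbol of L1 meets every symbol of L2 exactly once, so all 49 pairs are distinct (49 of 49).
Conclusion: YES.

YES


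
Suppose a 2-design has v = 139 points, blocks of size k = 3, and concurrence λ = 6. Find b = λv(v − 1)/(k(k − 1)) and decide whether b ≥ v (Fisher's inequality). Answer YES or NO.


b = λv(v − 1)/(k(k − 1)) = 6·139·138/(3·2) = 115092/6 = 19182.
Compare with v = 139: b ≥ v, so Fisher's inequality holds.

YES


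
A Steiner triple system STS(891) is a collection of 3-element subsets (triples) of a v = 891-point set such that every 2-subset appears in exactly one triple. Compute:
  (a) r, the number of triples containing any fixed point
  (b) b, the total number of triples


An STS(v) is a 2-(v, 3, 1) BIBD: block size k = 3, λ = 1.
Replication: r(k − 1) = λ(v − 1) ⇒ r·2 = 891 − 1 = 890 ⇒ r = 445.
Block count: b = v(v − 1)/6 = 891·890/6 = 792990/6 = 132165.
(Check via bk = vr: 132165·3 = 396495 = 891·445 = 396495 ✓.)

r = 445, b = 132165.


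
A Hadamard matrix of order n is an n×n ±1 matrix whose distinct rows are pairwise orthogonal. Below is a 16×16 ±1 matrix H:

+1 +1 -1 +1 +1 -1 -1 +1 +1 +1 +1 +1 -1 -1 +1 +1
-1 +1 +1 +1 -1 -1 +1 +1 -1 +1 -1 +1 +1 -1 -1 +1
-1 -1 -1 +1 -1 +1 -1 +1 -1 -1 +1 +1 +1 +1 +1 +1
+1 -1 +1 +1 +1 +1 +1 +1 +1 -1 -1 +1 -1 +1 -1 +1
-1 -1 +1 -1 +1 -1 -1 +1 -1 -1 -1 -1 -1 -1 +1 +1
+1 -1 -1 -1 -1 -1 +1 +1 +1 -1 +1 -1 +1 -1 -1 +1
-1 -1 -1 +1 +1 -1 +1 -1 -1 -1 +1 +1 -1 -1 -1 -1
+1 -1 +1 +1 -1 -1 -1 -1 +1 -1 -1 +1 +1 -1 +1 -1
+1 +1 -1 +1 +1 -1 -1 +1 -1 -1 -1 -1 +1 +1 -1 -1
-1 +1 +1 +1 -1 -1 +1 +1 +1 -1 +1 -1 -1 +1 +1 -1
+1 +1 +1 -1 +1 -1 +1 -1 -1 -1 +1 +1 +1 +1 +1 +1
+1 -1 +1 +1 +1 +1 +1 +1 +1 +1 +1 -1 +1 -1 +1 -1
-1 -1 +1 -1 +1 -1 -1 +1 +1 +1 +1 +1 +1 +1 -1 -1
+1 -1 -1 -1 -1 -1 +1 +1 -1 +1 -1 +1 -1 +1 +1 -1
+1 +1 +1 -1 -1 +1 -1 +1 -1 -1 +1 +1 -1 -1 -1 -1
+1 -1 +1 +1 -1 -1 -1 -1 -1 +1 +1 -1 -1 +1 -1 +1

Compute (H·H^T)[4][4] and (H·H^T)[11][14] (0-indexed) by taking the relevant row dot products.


Row 4 of H: [-1, -1, 1, -1, 1, -1, -1, 1, -1, -1, -1, -1, -1, -1, 1, 1].
Row 11 of H: [1, -1, 1, 1, 1, 1, 1, 1, 1, 1, 1, -1, 1, -1, 1, -1].
Row 14 of H: [1, 1, 1, -1, -1, 1, -1, 1, -1, -1, 1, 1, -1, -1, -1, -1].
(H·H^T)[4][4] = Σ_j H[4][j]·H[4][j] = (-1)² + (-1)² + (1)² + (-1)² + (1)² + (-1)² + (-1)² + (1)² + (-1)² + (-1)² + (-1)² + (-1)² + (-1)² + (-1)² + (1)² + (1)² = 1 + 1 + 1 + 1 + 1 + 1 + 1 + 1 + 1 + 1 + 1 + 1 + 1 + 1 + 1 + 1 = 16.
(H·H^T)[11][14] = Σ_j H[11][j]·H[14][j] = (1)·(1) + (-1)·(1) + (1)·(1) + (1)·(-1) + (1)·(-1) + (1)·(1) + (1)·(-1) + (1)·(1) + (1)·(-1) + (1)·(-1) + (1)·(1) + (-1)·(1) + (1)·(-1) + (-1)·(-1) + (1)·(-1) + (-1)·(-1) = 1 + -1 + 1 + -1 + -1 + 1 + -1 + 1 + -1 + -1 + 1 + -1 + -1 + 1 + -1 + 1 = -2.
Rows 11 and 14 are not orthogonal (dot product = -2 ≠ 0), so H is not a Hadamard matrix.

(4,4) entry = 16; (11,14) entry = -2.


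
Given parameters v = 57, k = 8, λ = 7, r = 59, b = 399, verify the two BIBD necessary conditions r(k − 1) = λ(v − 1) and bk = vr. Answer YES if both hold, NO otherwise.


Condition (i): r(k − 1) = 59·7 = 413; λ(v − 1) = 7·56 = 392. Match? NO.
Condition (ii): bk = 399·8 = 3192; vr = 57·59 = 3363. Match? NO.
Both conditions hold? NO.

NO


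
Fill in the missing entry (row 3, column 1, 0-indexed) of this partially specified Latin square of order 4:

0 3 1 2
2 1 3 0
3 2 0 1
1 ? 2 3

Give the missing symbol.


Row 3 contains symbols [1, 2, 3] — missing [0].
Column 1 contains symbols [1, 2, 3] — missing [0].
The missing symbol must appear in both missing sets; intersection = [0].
Therefore the hidden value is 0.

Missing value = 0.


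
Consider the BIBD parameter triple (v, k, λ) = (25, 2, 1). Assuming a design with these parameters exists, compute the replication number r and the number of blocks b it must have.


Any 2-(v, k, λ) BIBD satisfies two necessary conditions:
  (i)  Each point sits in r blocks, and counting incidences through any fixed point gives r(k − 1) = λ(v − 1), so r = λ(v − 1)/(k − 1).
  (ii) Total incidences bk = vr, so b = vr/k.
Step 1: r = λ(v − 1)/(k − 1) = 1·(25 − 1)/(2 − 1) = 1·24/1 = 24/1 = 24.
Step 2: b = vr/k = 25·24/2 = 600/2 = 300.
Check integrality: r = 24 ∈ Z ✓, b = 300 ∈ Z ✓.
(These identities are necessary conditions: they determine r and b for any design with these parameters, but do not by themselves prove that one exists.)

r = 24, b = 300.


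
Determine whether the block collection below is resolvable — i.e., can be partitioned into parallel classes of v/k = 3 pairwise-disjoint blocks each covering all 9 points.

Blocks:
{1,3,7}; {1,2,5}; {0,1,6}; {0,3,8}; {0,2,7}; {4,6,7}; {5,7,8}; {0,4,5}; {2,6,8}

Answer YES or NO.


v = 9, block size k = 3, number of blocks = 9.
For resolvability, blocks must partition into parallel classes of size v/k = 3.
Total blocks must therefore be a multiple of 3: 9 = 3·3 + 0 ⇒ divisible ✓.
Consider block {0,1,6}. The only other block(s) in the collection disjoint from it are {5,7,8} — just 1 block(s). Any parallel class containing {0,1,6} would need 2 other blocks each disjoint from it, so no parallel class of size 3 can contain {0,1,6}.
Since every block must belong to some parallel class in a resolution, the collection cannot be partitioned into parallel classes.
Resolvable? NO.

NO


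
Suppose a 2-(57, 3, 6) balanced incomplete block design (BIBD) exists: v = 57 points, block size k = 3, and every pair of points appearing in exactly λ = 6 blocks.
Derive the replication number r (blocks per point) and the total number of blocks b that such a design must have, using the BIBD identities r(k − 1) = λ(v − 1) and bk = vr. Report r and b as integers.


Any 2-(v, k, λ) BIBD satisfies two necessary conditions:
  (i)  Each point sits in r blocks, and counting incidences through any fixed point gives r(k − 1) = λ(v − 1), so r = λ(v − 1)/(k − 1).
  (ii) Total incidences bk = vr, so b = vr/k.
Step 1: r = λ(v − 1)/(k − 1) = 6·(57 − 1)/(3 − 1) = 6·56/2 = 336/2 = 168.
Step 2: b = vr/k = 57·168/3 = 9576/3 = 3192.
Check integrality: r = 168 ∈ Z ✓, b = 3192 ∈ Z ✓.
(These identities are necessary conditions: they determine r and b for any design with these parameters, but do not by themselves prove that one exists.)

r = 168, b = 3192.


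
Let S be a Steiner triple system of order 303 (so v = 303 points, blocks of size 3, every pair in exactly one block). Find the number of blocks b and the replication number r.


An STS(v) is a 2-(v, 3, 1) BIBD: block size k = 3, λ = 1.
Replication: r(k − 1) = λ(v − 1) ⇒ r·2 = 303 − 1 = 302 ⇒ r = 151.
Block count: bk = vr ⇒ b·3 = 303·151 = 45753 ⇒ b = 15251.

r = 151, b = 15251.


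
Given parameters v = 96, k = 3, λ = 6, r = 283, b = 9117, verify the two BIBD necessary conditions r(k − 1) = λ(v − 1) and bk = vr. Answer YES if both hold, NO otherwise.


Condition (i): r(k − 1) = 283·2 = 566; λ(v − 1) = 6·95 = 570. Match? NO.
Condition (ii): bk = 9117·3 = 27351; vr = 96·283 = 27168. Match? NO.
Both conditions hold? NO.

NO


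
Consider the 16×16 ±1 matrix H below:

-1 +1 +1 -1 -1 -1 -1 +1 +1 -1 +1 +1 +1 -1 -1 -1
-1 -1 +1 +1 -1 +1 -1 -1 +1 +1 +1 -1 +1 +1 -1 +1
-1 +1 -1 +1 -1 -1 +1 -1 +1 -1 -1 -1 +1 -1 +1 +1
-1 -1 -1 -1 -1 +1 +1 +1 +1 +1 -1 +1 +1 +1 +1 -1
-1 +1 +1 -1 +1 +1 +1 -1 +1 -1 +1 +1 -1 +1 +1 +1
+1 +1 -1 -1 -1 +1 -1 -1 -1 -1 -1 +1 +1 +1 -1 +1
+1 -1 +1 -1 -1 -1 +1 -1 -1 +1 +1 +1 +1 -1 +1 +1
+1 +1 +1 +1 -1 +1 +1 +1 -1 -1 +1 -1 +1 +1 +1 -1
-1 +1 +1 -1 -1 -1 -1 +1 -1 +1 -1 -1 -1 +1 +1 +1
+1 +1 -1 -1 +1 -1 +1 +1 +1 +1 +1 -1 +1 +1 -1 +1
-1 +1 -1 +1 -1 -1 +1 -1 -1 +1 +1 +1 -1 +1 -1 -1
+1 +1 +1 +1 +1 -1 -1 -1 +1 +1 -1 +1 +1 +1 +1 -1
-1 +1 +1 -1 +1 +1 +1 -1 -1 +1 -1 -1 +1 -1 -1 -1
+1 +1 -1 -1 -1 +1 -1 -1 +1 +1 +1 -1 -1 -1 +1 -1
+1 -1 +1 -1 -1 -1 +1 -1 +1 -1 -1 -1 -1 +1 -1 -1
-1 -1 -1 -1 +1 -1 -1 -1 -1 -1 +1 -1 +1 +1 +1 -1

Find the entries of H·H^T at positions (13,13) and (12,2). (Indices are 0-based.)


Row 2 of H: [-1, 1, -1, 1, -1, -1, 1, -1, 1, -1, -1, -1, 1, -1, 1, 1].
Row 12 of H: [-1, 1, 1, -1, 1, 1, 1, -1, -1, 1, -1, -1, 1, -1, -1, -1].
Row 13 of H: [1, 1, -1, -1, -1, 1, -1, -1, 1, 1, 1, -1, -1, -1, 1, -1].
(H·H^T)[13][13] = Σ_j H[13][j]·H[13][j] = (1)² + (1)² + (-1)² + (-1)² + (-1)² + (1)² + (-1)² + (-1)² + (1)² + (1)² + (1)² + (-1)² + (-1)² + (-1)² + (1)² + (-1)² = 1 + 1 + 1 + 1 + 1 + 1 + 1 + 1 + 1 + 1 + 1 + 1 + 1 + 1 + 1 + 1 = 16.
(H·H^T)[12][2] = Σ_j H[12][j]·H[2][j] = (-1)·(-1) + (1)·(1) + (1)·(-1) + (-1)·(1) + (1)·(-1) + (1)·(-1) + (1)·(1) + (-1)·(-1) + (-1)·(1) + (1)·(-1) + (-1)·(-1) + (-1)·(-1) + (1)·(1) + (-1)·(-1) + (-1)·(1) + (-1)·(1) = 1 + 1 + -1 + -1 + -1 + -1 + 1 + 1 + -1 + -1 + 1 + 1 + 1 + 1 + -1 + -1 = 0.
So rows 12 and 2 are orthogonal; the diagonal entry equals n = 16.

(13,13) entry = 16; (12,2) entry = 0.


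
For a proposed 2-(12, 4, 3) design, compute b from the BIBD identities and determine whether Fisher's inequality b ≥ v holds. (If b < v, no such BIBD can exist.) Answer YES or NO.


b = λv(v − 1)/(k(k − 1)) = 3·12·11/(4·3) = 396/12 = 33.
Compare with v = 12: b ≥ v, so Fisher's inequality holds.

YES


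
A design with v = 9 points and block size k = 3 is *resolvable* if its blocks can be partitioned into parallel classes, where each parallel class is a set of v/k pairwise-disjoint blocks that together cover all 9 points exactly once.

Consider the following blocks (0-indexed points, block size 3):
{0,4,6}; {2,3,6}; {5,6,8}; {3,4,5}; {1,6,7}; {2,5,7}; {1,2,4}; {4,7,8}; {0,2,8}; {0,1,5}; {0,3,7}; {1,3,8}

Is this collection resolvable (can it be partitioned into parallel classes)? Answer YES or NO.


v = 9, block size k = 3, number of blocks = 12.
For resolvability, blocks must partition into parallel classes of size v/k = 3.
Total blocks must therefore be a multiple of 3: 12 = 3·4 + 0 ⇒ divisible ✓.
Greedy packing gives 4 candidate class(es). Each should be a full parallel class (size 3, covers all 9 points).
  Class 1 (3 blocks): {0,4,6}; {2,5,7}; {1,3,8}. Points covered: [0, 1, 2, 3, 4, 5, 6, 7, 8].
  Class 2 (3 blocks): {2,3,6}; {4,7,8}; {0,1,5}. Points covered: [0, 1, 2, 3, 4, 5, 6, 7, 8].
  Class 3 (3 blocks): {5,6,8}; {1,2,4}; {0,3,7}. Points covered: [0, 1, 2, 3, 4, 5, 6, 7, 8].
  Class 4 (3 blocks): {3,4,5}; {1,6,7}; {0,2,8}. Points covered: [0, 1, 2, 3, 4, 5, 6, 7, 8].
All classes full (size 3)? YES. All classes cover every point? YES.
Resolvable? YES.

YES


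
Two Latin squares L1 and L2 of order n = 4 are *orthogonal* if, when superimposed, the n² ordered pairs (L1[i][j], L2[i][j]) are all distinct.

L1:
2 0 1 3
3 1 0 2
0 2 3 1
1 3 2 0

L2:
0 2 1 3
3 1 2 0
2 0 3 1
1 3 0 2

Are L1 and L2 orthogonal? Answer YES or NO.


Form the n² = 16 superimposed pairs (L1[i][j], L2[i][j]), row by row (rows and columns indexed from 0):
row 0: (2,0) (0,2) (1,1) (3,3)
row 1: (3,3) (1,1) (0,2) (2,0)
row 2: (0,2) (2,0) (3,3) (1,1)
row 3: (1,1) (3,3) (2,0) (0,2)
Orthogonality requires all 16 pairs distinct.
But the pair (3,3) repeats: cell (0,3) has L1 = 3, L2 = 3, and cell (1,0) has L1 = 3, L2 = 3.
A repeated pair means some other pair never occurs (only 4 distinct pairs out of 16), so the squares are not orthogonal.
Conclusion: NO.

NO


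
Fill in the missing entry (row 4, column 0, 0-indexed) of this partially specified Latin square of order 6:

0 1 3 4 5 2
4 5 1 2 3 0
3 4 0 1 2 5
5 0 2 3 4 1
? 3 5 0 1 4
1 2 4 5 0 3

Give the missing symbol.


Row 4 contains symbols [0, 1, 3, 4, 5] — missing [2].
Column 0 contains symbols [0, 1, 3, 4, 5] — missing [2].
The missing symbol must appear in both missing sets; intersection = [2].
Therefore the hidden value is 2.

Missing value = 2.


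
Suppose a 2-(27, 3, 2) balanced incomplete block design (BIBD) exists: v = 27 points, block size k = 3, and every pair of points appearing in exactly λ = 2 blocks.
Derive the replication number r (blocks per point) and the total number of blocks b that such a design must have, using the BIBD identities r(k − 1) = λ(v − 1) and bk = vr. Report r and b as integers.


Any 2-(v, k, λ) BIBD satisfies two necessary conditions:
  (i)  Each point sits in r blocks, and counting incidences through any fixed point gives r(k − 1) = λ(v − 1), so r = λ(v − 1)/(k − 1).
  (ii) Total incidences bk = vr, so b = vr/k.
Step 1: r = λ(v − 1)/(k − 1) = 2·(27 − 1)/(3 − 1) = 2·26/2 = 52/2 = 26.
Step 2: b = vr/k = 27·26/3 = 702/3 = 234.
Check integrality: r = 26 ∈ Z ✓, b = 234 ∈ Z ✓.
(These identities are necessary conditions: they determine r and b for any design with these parameters, but do not by themselves prove that one exists.)

r = 26, b = 234.


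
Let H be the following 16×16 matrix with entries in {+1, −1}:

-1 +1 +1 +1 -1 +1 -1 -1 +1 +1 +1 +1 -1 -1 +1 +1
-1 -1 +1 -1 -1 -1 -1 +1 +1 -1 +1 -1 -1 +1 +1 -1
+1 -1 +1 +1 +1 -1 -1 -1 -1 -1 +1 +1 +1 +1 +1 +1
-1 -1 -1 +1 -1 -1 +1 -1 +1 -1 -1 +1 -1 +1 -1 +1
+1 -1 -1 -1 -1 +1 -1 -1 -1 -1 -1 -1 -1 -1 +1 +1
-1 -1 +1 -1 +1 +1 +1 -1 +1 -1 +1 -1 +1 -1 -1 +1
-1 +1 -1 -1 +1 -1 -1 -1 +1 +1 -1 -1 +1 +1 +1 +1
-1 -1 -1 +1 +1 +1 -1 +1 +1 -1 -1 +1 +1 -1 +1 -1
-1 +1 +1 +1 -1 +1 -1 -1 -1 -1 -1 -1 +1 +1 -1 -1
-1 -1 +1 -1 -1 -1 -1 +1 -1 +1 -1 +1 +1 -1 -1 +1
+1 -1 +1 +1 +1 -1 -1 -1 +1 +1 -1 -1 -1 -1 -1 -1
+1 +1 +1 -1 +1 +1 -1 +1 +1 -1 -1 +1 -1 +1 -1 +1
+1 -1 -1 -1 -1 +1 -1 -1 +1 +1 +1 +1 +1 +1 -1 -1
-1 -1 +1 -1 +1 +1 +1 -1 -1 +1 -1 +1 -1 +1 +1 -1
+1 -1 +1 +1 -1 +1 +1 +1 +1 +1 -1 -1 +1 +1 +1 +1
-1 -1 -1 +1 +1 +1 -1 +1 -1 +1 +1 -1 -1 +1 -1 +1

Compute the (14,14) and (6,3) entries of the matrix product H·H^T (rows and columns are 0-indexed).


Row 3 of H: [-1, -1, -1, 1, -1, -1, 1, -1, 1, -1, -1, 1, -1, 1, -1, 1].
Row 6 of H: [-1, 1, -1, -1, 1, -1, -1, -1, 1, 1, -1, -1, 1, 1, 1, 1].
Row 14 of H: [1, -1, 1, 1, -1, 1, 1, 1, 1, 1, -1, -1, 1, 1, 1, 1].
(H·H^T)[14][14] = Σ_j H[14][j]·H[14][j] = (1)² + (-1)² + (1)² + (1)² + (-1)² + (1)² + (1)² + (1)² + (1)² + (1)² + (-1)² + (-1)² + (1)² + (1)² + (1)² + (1)² = 1 + 1 + 1 + 1 + 1 + 1 + 1 + 1 + 1 + 1 + 1 + 1 + 1 + 1 + 1 + 1 = 16.
(H·H^T)[6][3] = Σ_j H[6][j]·H[3][j] = (-1)·(-1) + (1)·(-1) + (-1)·(-1) + (-1)·(1) + (1)·(-1) + (-1)·(-1) + (-1)·(1) + (-1)·(-1) + (1)·(1) + (1)·(-1) + (-1)·(-1) + (-1)·(1) + (1)·(-1) + (1)·(1) + (1)·(-1) + (1)·(1) = 1 + -1 + 1 + -1 + -1 + 1 + -1 + 1 + 1 + -1 + 1 + -1 + -1 + 1 + -1 + 1 = 0.
So rows 6 and 3 are orthogonal; the diagonal entry equals n = 16.

(14,14) entry = 16; (6,3) entry = 0.


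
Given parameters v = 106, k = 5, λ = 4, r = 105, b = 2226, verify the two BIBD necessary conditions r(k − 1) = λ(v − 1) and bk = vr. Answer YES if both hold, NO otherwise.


Condition (i): r(k − 1) = 105·4 = 420; λ(v − 1) = 4·105 = 420. Match? YES.
Condition (ii): bk = 2226·5 = 11130; vr = 106·105 = 11130. Match? YES.
Both conditions hold? YES.

YES


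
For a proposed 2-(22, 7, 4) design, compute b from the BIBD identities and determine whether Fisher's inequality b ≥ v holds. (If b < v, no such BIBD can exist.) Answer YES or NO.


b = λv(v − 1)/(k(k − 1)) = 4·22·21/(7·6) = 1848/42 = 44.
Compare with v = 22: b ≥ v, so Fisher's inequality holds.

YES


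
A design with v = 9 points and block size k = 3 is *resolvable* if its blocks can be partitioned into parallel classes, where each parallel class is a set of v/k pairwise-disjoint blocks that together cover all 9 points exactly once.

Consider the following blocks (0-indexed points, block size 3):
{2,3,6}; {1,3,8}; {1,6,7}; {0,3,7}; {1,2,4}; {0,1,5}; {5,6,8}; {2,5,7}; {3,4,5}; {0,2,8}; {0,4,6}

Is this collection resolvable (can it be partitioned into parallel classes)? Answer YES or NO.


v = 9, block size k = 3, number of blocks = 11.
For resolvability, blocks must partition into parallel classes of size v/k = 3.
Total blocks must therefore be a multiple of 3: 11 = 3·3 + 2 ⇒ not divisible ✗.
Resolvable? NO.

NO


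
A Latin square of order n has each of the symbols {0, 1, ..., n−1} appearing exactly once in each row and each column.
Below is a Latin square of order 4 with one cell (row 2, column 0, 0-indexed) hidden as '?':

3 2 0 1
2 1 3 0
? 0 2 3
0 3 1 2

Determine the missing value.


Row 2 contains symbols [0, 2, 3] — missing [1].
Column 0 contains symbols [0, 2, 3] — missing [1].
The missing symbol must appear in both missing sets; intersection = [1].
Therefore the hidden value is 1.

Missing value = 1.


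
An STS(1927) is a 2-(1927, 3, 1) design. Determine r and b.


An STS(v) is a 2-(v, 3, 1) BIBD: block size k = 3, λ = 1.
Replication: r(k − 1) = λ(v − 1) ⇒ r·2 = 1927 − 1 = 1926 ⇒ r = 963.
Block count: bk = vr ⇒ b·3 = 1927·963 = 1855701 ⇒ b = 618567.
(Check via b = v(v − 1)/6 = 1927·1926/6 = 3711402/6 = 618567.)

r = 963, b = 618567.


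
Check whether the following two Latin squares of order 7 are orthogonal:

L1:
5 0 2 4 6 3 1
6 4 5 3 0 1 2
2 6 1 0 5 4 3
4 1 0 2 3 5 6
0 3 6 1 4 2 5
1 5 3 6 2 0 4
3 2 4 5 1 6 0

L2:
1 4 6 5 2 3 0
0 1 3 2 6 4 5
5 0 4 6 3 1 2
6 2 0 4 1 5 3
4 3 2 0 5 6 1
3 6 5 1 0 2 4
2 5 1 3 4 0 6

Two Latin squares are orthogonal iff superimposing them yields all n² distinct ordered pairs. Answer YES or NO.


Form the n² = 49 superimposed pairs (L1[i][j], L2[i][j]), row by row (rows and columns indexed from 0):
row 0: (5,1) (0,4) (2,6) (4,5) (6,2) (3,3) (1,0)
row 1: (6,0) (4,1) (5,3) (3,2) (0,6) (1,4) (2,5)
row 2: (2,5) (6,0) (1,4) (0,6) (5,3) (4,1) (3,2)
row 3: (4,6) (1,2) (0,0) (2,4) (3,1) (5,5) (6,3)
row 4: (0,4) (3,3) (6,2) (1,0) (4,5) (2,6) (5,1)
row 5: (1,3) (5,6) (3,5) (6,1) (2,0) (0,2) (4,4)
row 6: (3,2) (2,5) (4,1) (5,3) (1,4) (6,0) (0,6)
Orthogonality requires all 49 pairs distinct.
But the pair (2,5) repeats: cell (1,6) has L1 = 2, L2 = 5, and cell (2,0) has L1 = 2, L2 = 5.
A repeated pair means some other pair never occurs (only 28 distinct pairs out of 49), so the squares are not orthogonal.
Conclusion: NO.

NO


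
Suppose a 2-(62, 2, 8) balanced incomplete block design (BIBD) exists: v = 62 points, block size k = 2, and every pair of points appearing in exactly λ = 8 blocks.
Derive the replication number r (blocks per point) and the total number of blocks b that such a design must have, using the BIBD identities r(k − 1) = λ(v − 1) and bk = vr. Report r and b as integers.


Any 2-(v, k, λ) BIBD satisfies two necessary conditions:
  (i)  Each point sits in r blocks, and counting incidences through any fixed point gives r(k − 1) = λ(v − 1), so r = λ(v − 1)/(k − 1).
  (ii) Total incidences bk = vr, so b = vr/k.
Step 1: r = λ(v − 1)/(k − 1) = 8·(62 − 1)/(2 − 1) = 8·61/1 = 488/1 = 488.
Step 2: b = vr/k = 62·488/2 = 30256/2 = 15128.
Check integrality: r = 488 ∈ Z ✓, b = 15128 ∈ Z ✓.
(These identities are necessary conditions: they determine r and b for any design with these parameters, but do not by themselves prove that one exists.)

r = 488, b = 15128.


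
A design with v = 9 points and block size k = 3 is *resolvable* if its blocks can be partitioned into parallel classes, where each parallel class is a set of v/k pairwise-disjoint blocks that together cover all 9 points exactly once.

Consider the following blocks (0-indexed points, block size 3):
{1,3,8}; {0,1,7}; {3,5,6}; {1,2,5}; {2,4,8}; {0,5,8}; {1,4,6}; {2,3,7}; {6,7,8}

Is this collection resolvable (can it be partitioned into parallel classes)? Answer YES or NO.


v = 9, block size k = 3, number of blocks = 9.
For resolvability, blocks must partition into parallel classes of size v/k = 3.
Total blocks must therefore be a multiple of 3: 9 = 3·3 + 0 ⇒ divisible ✓.
Consider block {1,3,8}. It intersects every other block in the collection, so no parallel class of size 3 can contain it.
Since every block must belong to some parallel class in a resolution, the collection cannot be partitioned into parallel classes.
Resolvable? NO.

NO


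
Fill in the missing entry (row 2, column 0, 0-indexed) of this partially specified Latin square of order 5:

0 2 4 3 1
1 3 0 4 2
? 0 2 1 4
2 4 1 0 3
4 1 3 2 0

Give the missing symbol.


Row 2 contains symbols [0, 1, 2, 4] — missing [3].
Column 0 contains symbols [0, 1, 2, 4] — missing [3].
The missing symbol must appear in both missing sets; intersection = [3].
Therefore the hidden value is 3.

Missing value = 3.


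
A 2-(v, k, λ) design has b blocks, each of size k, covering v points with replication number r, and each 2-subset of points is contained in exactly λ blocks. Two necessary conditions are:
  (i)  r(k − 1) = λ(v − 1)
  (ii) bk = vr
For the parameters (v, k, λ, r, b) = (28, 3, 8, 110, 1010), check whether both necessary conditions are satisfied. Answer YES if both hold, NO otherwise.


Condition (i): r(k − 1) = 110·2 = 220; λ(v − 1) = 8·27 = 216. Match? NO.
Condition (ii): bk = 1010·3 = 3030; vr = 28·110 = 3080. Match? NO.
Both conditions hold? NO.

NO


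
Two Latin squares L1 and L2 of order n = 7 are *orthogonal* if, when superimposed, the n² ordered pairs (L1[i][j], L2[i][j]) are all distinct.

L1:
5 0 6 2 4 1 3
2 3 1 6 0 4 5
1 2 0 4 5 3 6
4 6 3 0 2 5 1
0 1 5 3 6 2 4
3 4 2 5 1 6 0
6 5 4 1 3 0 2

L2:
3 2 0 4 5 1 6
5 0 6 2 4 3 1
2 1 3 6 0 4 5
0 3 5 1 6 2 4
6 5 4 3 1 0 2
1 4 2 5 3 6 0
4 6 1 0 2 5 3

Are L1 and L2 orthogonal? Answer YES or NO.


Form the n² = 49 superimposed pairs (L1[i][j], L2[i][j]), row by row (rows and columns indexed from 0):
row 0: (5,3) (0,2) (6,0) (2,4) (4,5) (1,1) (3,6)
row 1: (2,5) (3,0) (1,6) (6,2) (0,4) (4,3) (5,1)
row 2: (1,2) (2,1) (0,3) (4,6) (5,0) (3,4) (6,5)
row 3: (4,0) (6,3) (3,5) (0,1) (2,6) (5,2) (1,4)
row 4: (0,6) (1,5) (5,4) (3,3) (6,1) (2,0) (4,2)
row 5: (3,1) (4,4) (2,2) (5,5) (1,3) (6,6) (0,0)
row 6: (6,4) (5,6) (4,1) (1,0) (3,2) (0,5) (2,3)
Orthogonality requires all 49 pairs distinct.
Check by first coordinate: for each symbol s of L1, list the L2 entries in the n cells where L1 = s; they must all differ.
  L1 = 0: L2 entries (in reading order) 2, 4, 3, 1, 6, 0, 5 — all 7 distinct ✓
  L1 = 1: L2 entries (in reading order) 1, 6, 2, 4, 5, 3, 0 — all 7 distinct ✓
  L1 = 2: L2 entries (in reading order) 4, 5, 1, 6, 0, 2, 3 — all 7 distinct ✓
  L1 = 3: L2 entries (in reading order) 6, 0, 4, 5, 3, 1, 2 — all 7 distinct ✓
  L1 = 4: L2 entries (in reading order) 5, 3, 6, 0, 2, 4, 1 — all 7 distinct ✓
  L1 = 5: L2 entries (in reading order) 3, 1, 0, 2, 4, 5, 6 — all 7 distinct ✓
  L1 = 6: L2 entries (in reading order) 0, 2, 5, 3, 1, 6, 4 — all 7 distinct ✓
Every symbol of L1 meets every symbol of L2 exactly once, so all 49 pairs are distinct (49 of 49).
Conclusion: YES.

YES


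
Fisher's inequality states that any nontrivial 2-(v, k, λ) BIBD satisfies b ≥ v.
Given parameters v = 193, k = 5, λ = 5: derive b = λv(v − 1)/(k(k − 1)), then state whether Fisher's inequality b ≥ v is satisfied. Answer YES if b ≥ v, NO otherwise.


r = λ(v − 1)/(k − 1) = 5·192/4 = 240.
b = vr/k = 193·240/5 = 9264.
Fisher's inequality: b ≥ v ⇔ 9264 ≥ 193? YES.

YES


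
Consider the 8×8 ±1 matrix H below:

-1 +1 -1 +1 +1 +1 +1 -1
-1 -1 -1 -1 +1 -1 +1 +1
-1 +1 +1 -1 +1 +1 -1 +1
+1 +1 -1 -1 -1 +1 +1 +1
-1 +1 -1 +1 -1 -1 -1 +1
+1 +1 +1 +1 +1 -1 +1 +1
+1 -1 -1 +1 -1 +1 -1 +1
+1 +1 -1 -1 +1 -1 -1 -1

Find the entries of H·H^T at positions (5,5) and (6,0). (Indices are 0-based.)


Row 0 of H: [-1, 1, -1, 1, 1, 1, 1, -1].
Row 5 of H: [1, 1, 1, 1, 1, -1, 1, 1].
Row 6 of H: [1, -1, -1, 1, -1, 1, -1, 1].
(H·H^T)[5][5] = Σ_j H[5][j]·H[5][j] = (1)² + (1)² + (1)² + (1)² + (1)² + (-1)² + (1)² + (1)² = 1 + 1 + 1 + 1 + 1 + 1 + 1 + 1 = 8.
(H·H^T)[6][0] = Σ_j H[6][j]·H[0][j] = (1)·(-1) + (-1)·(1) + (-1)·(-1) + (1)·(1) + (-1)·(1) + (1)·(1) + (-1)·(1) + (1)·(-1) = -1 + -1 + 1 + 1 + -1 + 1 + -1 + -1 = -2.
Rows 6 and 0 are not orthogonal (dot product = -2 ≠ 0), so H is not a Hadamard matrix.

(5,5) entry = 8; (6,0) entry = -2.


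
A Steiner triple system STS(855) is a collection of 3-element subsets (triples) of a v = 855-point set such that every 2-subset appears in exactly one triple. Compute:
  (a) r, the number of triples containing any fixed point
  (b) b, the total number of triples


An STS(v) is a 2-(v, 3, 1) BIBD: block size k = 3, λ = 1.
Replication: r(k − 1) = λ(v − 1) ⇒ r·2 = 855 − 1 = 854 ⇒ r = 427.
Block count: bk = vr ⇒ b·3 = 855·427 = 365085 ⇒ b = 121695.

r = 427, b = 121695.


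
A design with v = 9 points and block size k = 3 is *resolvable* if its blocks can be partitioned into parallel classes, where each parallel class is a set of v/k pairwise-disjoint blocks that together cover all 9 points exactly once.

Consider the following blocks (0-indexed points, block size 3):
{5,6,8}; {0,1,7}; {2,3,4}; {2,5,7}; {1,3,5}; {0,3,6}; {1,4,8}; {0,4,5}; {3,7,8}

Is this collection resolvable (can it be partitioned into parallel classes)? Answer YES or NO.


v = 9, block size k = 3, number of blocks = 9.
For resolvability, blocks must partition into parallel classes of size v/k = 3.
Total blocks must therefore be a multiple of 3: 9 = 3·3 + 0 ⇒ divisible ✓.
Consider block {1,3,5}. It intersects every other block in the collection, so no parallel class of size 3 can contain it.
Since every block must belong to some parallel class in a resolution, the collection cannot be partitioned into parallel classes.
Resolvable? NO.

NO


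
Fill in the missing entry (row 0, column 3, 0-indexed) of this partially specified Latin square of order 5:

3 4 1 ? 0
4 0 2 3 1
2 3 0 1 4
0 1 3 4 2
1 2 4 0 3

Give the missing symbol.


Row 0 contains symbols [0, 1, 3, 4] — missing [2].
Column 3 contains symbols [0, 1, 3, 4] — missing [2].
The missing symbol must appear in both missing sets; intersection = [2].
Therefore the hidden value is 2.

Missing value = 2.


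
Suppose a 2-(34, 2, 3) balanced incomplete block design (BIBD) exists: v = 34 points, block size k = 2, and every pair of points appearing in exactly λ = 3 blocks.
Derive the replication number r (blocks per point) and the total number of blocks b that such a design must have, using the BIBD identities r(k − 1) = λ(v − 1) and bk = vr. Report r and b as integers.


Any 2-(v, k, λ) BIBD satisfies two necessary conditions:
  (i)  Each point sits in r blocks, and counting incidences through any fixed point gives r(k − 1) = λ(v − 1), so r = λ(v − 1)/(k − 1).
  (ii) Total incidences bk = vr, so b = vr/k.
Step 1: r = λ(v − 1)/(k − 1) = 3·(34 − 1)/(2 − 1) = 3·33/1 = 99/1 = 99.
Step 2: b = vr/k = 34·99/2 = 3366/2 = 1683.
Check integrality: r = 99 ∈ Z ✓, b = 1683 ∈ Z ✓.
(These identities are necessary conditions: they determine r and b for any design with these parameters, but do not by themselves prove that one exists.)

r = 99, b = 1683.


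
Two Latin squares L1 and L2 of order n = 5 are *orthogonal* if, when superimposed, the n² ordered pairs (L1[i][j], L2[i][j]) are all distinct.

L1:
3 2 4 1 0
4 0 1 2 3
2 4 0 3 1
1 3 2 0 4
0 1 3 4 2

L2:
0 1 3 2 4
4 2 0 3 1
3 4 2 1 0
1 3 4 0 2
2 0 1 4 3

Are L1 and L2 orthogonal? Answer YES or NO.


Form the n² = 25 superimposed pairs (L1[i][j], L2[i][j]), row by row (rows and columns indexed from 0):
row 0: (3,0) (2,1) (4,3) (1,2) (0,4)
row 1: (4,4) (0,2) (1,0) (2,3) (3,1)
row 2: (2,3) (4,4) (0,2) (3,1) (1,0)
row 3: (1,1) (3,3) (2,4) (0,0) (4,2)
row 4: (0,2) (1,0) (3,1) (4,4) (2,3)
Orthogonality requires all 25 pairs distinct.
But the pair (2,3) repeats: cell (1,3) has L1 = 2, L2 = 3, and cell (2,0) has L1 = 2, L2 = 3.
A repeated pair means some other pair never occurs (only 15 distinct pairs out of 25), so the squares are not orthogonal.
Conclusion: NO.

NO


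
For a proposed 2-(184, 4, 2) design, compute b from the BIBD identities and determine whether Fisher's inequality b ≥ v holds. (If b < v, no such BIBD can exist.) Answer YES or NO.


r = λ(v − 1)/(k − 1) = 2·183/3 = 122.
b = vr/k = 184·122/4 = 5612.
Fisher's inequality: b ≥ v ⇔ 5612 ≥ 184? YES.

YES


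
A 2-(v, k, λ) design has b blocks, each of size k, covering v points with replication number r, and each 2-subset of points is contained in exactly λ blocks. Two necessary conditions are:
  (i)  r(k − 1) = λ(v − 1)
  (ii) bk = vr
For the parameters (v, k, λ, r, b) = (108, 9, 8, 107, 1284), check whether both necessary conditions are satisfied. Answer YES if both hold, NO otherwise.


Condition (i): r(k − 1) = 107·8 = 856; λ(v − 1) = 8·107 = 856. Match? YES.
Condition (ii): bk = 1284·9 = 11556; vr = 108·107 = 11556. Match? YES.
Both conditions hold? YES.

YES
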